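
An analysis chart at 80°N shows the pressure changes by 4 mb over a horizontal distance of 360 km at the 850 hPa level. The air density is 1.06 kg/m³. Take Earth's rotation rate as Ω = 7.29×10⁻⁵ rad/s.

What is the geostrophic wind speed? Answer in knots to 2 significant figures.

Coriolis parameter at 80°N:
f = 2Ω sin φ = 2 × 7.29×10⁻⁵ × sin 80° = 1.44×10⁻⁴ s⁻¹
Pressure gradient: |∂P/∂n| = 400 Pa / 360000 m = 1.11×10⁻³ Pa/m
Geostrophic balance (pressure-gradient force = Coriolis force):
V_g = (1/(fρ)) |∂P/∂n| = 1.11×10⁻³ / (1.44×10⁻⁴ × 1.06) = 7.30 m/s
Converting: 7.30 m/s × 1.944 = 14 knots

14 knots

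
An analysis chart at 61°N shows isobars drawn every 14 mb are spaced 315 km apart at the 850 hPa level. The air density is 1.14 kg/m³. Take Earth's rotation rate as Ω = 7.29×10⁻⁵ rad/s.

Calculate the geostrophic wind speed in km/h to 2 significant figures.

Coriolis parameter at 61°N:
f = 2Ω sin φ = 2 × 7.29×10⁻⁵ × sin 61° = 1.28×10⁻⁴ s⁻¹
Pressure gradient: |∂P/∂n| = 1400 Pa / 315000 m = 4.44×10⁻³ Pa/m
Geostrophic balance (pressure-gradient force = Coriolis force):
V_g = (1/(fρ)) |∂P/∂n| = 4.44×10⁻³ / (1.28×10⁻⁴ × 1.14) = 30.6 m/s
Converting: 30.6 m/s × 3.6 = 110 km/h

110 km/h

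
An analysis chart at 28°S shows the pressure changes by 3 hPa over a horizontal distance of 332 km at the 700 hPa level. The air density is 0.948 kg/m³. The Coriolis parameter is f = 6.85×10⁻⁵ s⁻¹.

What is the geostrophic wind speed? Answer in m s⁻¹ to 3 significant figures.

13.9 m s⁻¹

Pressure gradient: |∂P/∂n| = 300 Pa / 332000 m = 9.04×10⁻⁴ Pa/m
Geostrophic balance (pressure-gradient force = Coriolis force):
V_g = (1/(fρ)) |∂P/∂n| = 9.04×10⁻⁴ / (6.85×10⁻⁵ × 0.948) = 13.9 m/s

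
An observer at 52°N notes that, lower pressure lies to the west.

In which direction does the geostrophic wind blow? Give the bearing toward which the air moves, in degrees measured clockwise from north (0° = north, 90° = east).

000°

The pressure-gradient force points toward the west (bearing 270°).
Geostrophic balance: in the Northern Hemisphere the Coriolis force deflects motion to the right, so the geostrophic wind blows 90° to the right of the pressure-gradient force (low pressure on the left).
Rotating 270° by 90° clockwise gives 000° — the wind blows toward the north.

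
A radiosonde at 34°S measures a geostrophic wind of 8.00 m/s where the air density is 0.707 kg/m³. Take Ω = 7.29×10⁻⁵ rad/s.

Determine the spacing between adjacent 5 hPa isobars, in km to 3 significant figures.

Coriolis parameter at 34°S:
f = 2Ω sin φ = 2 × 7.29×10⁻⁵ × sin 34° = 8.15×10⁻⁵ s⁻¹
Geostrophic balance rearranged: |∂P/∂n| = f ρ V_g
|∂P/∂n| = 8.15×10⁻⁵ × 0.707 × 8.00 = 4.61×10⁻⁴ Pa/m
Isobar spacing: Δn = ΔP/|∂P/∂n| = 500 Pa / 4.61×10⁻⁴ Pa/m = 1084280 m ≈ 1080 km

1080 km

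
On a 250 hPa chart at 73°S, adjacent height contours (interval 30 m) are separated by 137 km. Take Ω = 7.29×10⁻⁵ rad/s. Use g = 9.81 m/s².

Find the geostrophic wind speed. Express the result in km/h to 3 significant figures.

Coriolis parameter at 73°S:
f = 2Ω sin φ = 2 × 7.29×10⁻⁵ × sin 73° = 1.39×10⁻⁴ s⁻¹
Height gradient: |∂Z/∂n| = 30 m / 137000 m = 2.19×10⁻⁴
On a pressure surface, geostrophic balance gives V_g = (g/f)|∂Z/∂n|:
V_g = 9.81 × 2.19×10⁻⁴ / 1.39×10⁻⁴ = 15.4 m/s
Converting: 15.4 m/s × 3.6 = 55.5 km/h

55.5 km/h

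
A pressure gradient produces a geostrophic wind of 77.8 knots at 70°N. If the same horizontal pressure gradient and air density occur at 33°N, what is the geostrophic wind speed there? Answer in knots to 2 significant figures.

With the same pressure gradient and density, V_g ∝ 1/f ∝ 1/sin φ.
V₂ = V₁ · sin φ₁ / sin φ₂ = 77.8 × sin 70° / sin 33°
V₂ = 77.8 × 0.9397/0.5446 = 130 knots

130 knots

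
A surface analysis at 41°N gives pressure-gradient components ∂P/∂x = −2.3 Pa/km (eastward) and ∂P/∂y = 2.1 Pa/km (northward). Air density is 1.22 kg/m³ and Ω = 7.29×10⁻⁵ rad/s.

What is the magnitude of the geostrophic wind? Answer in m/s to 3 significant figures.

Coriolis parameter at 41°N:
f = 2Ω sin φ = 2 × 7.29×10⁻⁵ × sin 41° = 9.57×10⁻⁵ s⁻¹
Component geostrophic relations (x east, y north):
u_g = −(1/(fρ)) ∂P/∂y,  v_g = (1/(fρ)) ∂P/∂x
u_g = −(2.1×10⁻³)/(9.57×10⁻⁵ × 1.22) = −18.0 m/s;  v_g = (−2.3×10⁻³)/(9.57×10⁻⁵ × 1.22) = −19.7 m/s
|V_g| = √(u_g² + v_g²) = 26.7 m/s

26.7 m/s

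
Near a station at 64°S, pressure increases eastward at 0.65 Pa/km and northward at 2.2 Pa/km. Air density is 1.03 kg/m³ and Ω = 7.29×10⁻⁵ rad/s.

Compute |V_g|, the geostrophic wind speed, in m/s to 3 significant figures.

17.0 m/s

Coriolis parameter at 64°S:
f = 2Ω sin φ = 2 × 7.29×10⁻⁵ × sin 64° = 1.31×10⁻⁴ s⁻¹
In the Southern Hemisphere f is negative: f = −1.31×10⁻⁴ s⁻¹.
Component geostrophic relations (x east, y north):
u_g = −(1/(fρ)) ∂P/∂y,  v_g = (1/(fρ)) ∂P/∂x
u_g = −(2.2×10⁻³)/(−1.31×10⁻⁴ × 1.03) = 16.3 m/s;  v_g = (0.65×10⁻³)/(−1.31×10⁻⁴ × 1.03) = −4.82 m/s
|V_g| = √(u_g² + v_g²) = 17.0 m/s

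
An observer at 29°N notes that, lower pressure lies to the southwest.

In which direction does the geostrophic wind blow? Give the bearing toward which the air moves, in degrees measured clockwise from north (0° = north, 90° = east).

315°

The pressure-gradient force points toward the southwest (bearing 225°).
Geostrophic balance: in the Northern Hemisphere the Coriolis force deflects motion to the right, so the geostrophic wind blows 90° to the right of the pressure-gradient force (low pressure on the left).
Rotating 225° by 90° clockwise gives 315° — the wind blows toward the northwest.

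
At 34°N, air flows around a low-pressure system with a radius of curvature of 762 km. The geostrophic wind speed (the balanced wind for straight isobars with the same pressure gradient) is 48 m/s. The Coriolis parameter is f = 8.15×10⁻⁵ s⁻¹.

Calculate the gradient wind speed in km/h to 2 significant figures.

110 km/h

Around a low, centrifugal force acts outward with Coriolis, so pressure-gradient force balances both:
(1/ρ)|∂P/∂n| = fV + V²/R  →  V² + fR·V − fR·V_g = 0
With fR = 8.15×10⁻⁵ × 762×10³ m = 62.1 m/s:
V = [−fR + √((fR)² + 4 fR V_g)]/2 = [−62.1 + √(62.1² + 4×62.1×48)]/2 = 31.8 m/s
Subgeostrophic (V < V_g = 48 m/s), as expected around a low.
Converting: 31.8 m/s × 3.6 = 110 km/h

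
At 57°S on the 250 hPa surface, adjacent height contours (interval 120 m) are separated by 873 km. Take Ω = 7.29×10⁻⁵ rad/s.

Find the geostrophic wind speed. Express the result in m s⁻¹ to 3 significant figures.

Coriolis parameter at 57°S:
f = 2Ω sin φ = 2 × 7.29×10⁻⁵ × sin 57° = 1.22×10⁻⁴ s⁻¹
Height gradient: |∂Z/∂n| = 120 m / 873000 m = 1.37×10⁻⁴
On a pressure surface, geostrophic balance gives V_g = (g/f)|∂Z/∂n|:
V_g = 9.81 × 1.37×10⁻⁴ / 1.22×10⁻⁴ = 11.0 m/s

11.0 m s⁻¹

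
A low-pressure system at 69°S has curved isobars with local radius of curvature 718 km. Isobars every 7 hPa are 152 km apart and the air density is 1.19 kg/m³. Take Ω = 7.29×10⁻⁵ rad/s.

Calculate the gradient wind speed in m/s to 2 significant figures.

23 m/s

Coriolis parameter at 69°S:
f = 2Ω sin φ = 2 × 7.29×10⁻⁵ × sin 69° = 1.36×10⁻⁴ s⁻¹
Pressure gradient: |∂P/∂n| = 700 Pa / 152000 m = 4.61×10⁻³ Pa/m
Geostrophic speed: V_g = |∂P/∂n|/(fρ) = 4.61×10⁻³/(1.36×10⁻⁴ × 1.19) = 28.4 m/s
Around a low, centrifugal force acts outward with Coriolis, so pressure-gradient force balances both:
(1/ρ)|∂P/∂n| = fV + V²/R  →  V² + fR·V − fR·V_g = 0
With fR = 1.36×10⁻⁴ × 718×10³ m = 97.7 m/s:
V = [−fR + √((fR)² + 4 fR V_g)]/2 = [−97.7 + √(97.7² + 4×97.7×28.4)]/2 = 23 m/s
Subgeostrophic (V < V_g = 28.4 m/s), as expected around a low.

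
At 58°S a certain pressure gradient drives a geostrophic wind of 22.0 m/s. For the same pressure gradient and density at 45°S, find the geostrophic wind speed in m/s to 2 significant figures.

26 m/s

With the same pressure gradient and density, V_g ∝ 1/f ∝ 1/sin φ.
V₂ = V₁ · sin φ₁ / sin φ₂ = 22.0 × sin 58° / sin 45°
V₂ = 22.0 × 0.8480/0.7071 = 26 m/s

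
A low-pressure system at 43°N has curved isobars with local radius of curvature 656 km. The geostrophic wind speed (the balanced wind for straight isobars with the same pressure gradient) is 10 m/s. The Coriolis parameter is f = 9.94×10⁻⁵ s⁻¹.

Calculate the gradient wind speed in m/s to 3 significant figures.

8.81 m/s

Around a low, centrifugal force acts outward with Coriolis, so pressure-gradient force balances both:
(1/ρ)|∂P/∂n| = fV + V²/R  →  V² + fR·V − fR·V_g = 0
With fR = 9.94×10⁻⁵ × 656×10³ m = 65.2 m/s:
V = [−fR + √((fR)² + 4 fR V_g)]/2 = [−65.2 + √(65.2² + 4×65.2×10)]/2 = 8.81 m/s
Subgeostrophic (V < V_g = 10 m/s), as expected around a low.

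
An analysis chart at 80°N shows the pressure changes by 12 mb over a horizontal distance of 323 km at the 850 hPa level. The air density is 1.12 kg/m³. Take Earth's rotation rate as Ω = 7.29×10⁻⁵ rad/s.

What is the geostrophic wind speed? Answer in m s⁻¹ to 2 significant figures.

23 m s⁻¹

Coriolis parameter at 80°N:
f = 2Ω sin φ = 2 × 7.29×10⁻⁵ × sin 80° = 1.44×10⁻⁴ s⁻¹
Pressure gradient: |∂P/∂n| = 1200 Pa / 323000 m = 3.72×10⁻³ Pa/m
Geostrophic balance (pressure-gradient force = Coriolis force):
V_g = (1/(fρ)) |∂P/∂n| = 3.72×10⁻³ / (1.44×10⁻⁴ × 1.12) = 23.1 m/s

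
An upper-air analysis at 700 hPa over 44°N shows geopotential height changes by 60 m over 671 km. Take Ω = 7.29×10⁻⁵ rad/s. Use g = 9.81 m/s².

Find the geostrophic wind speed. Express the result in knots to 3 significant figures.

16.8 knots

Coriolis parameter at 44°N:
f = 2Ω sin φ = 2 × 7.29×10⁻⁵ × sin 44° = 1.01×10⁻⁴ s⁻¹
Height gradient: |∂Z/∂n| = 60 m / 671000 m = 8.94×10⁻⁵
On a pressure surface, geostrophic balance gives V_g = (g/f)|∂Z/∂n|:
V_g = 9.81 × 8.94×10⁻⁵ / 1.01×10⁻⁴ = 8.66 m/s
Converting: 8.66 m/s × 1.944 = 16.8 knots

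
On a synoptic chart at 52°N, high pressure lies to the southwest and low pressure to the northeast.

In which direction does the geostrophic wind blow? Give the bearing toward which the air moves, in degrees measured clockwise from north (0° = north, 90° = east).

The pressure-gradient force points toward the northeast (bearing 045°).
Geostrophic balance: in the Northern Hemisphere the Coriolis force deflects motion to the right, so the geostrophic wind blows 90° to the right of the pressure-gradient force (low pressure on the left).
Rotating 045° by 90° clockwise gives 135° — the wind blows toward the southeast.

135°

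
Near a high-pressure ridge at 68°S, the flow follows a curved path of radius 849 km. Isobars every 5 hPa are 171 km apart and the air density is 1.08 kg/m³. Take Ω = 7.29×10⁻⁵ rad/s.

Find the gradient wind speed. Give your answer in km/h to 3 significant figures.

Coriolis parameter at 68°S:
f = 2Ω sin φ = 2 × 7.29×10⁻⁵ × sin 68° = 1.35×10⁻⁴ s⁻¹
Pressure gradient: |∂P/∂n| = 500 Pa / 171000 m = 2.92×10⁻³ Pa/m
Geostrophic speed: V_g = |∂P/∂n|/(fρ) = 2.92×10⁻³/(1.35×10⁻⁴ × 1.08) = 20.0 m/s
Around a high, pressure-gradient force acts outward with centrifugal, so Coriolis balances both:
fV = (1/ρ)|∂P/∂n| + V²/R  →  V² − fR·V + fR·V_g = 0
With fR = 1.35×10⁻⁴ × 849×10³ m = 115 m/s:
V = [fR − √((fR)² − 4 fR V_g)]/2 = [115 − √(115² − 4×115×20)]/2 = 25.8 m/s
Supergeostrophic (V > V_g = 20 m/s), as expected around a high.
Converting: 25.8 m/s × 3.6 = 93.1 km/h

93.1 km/h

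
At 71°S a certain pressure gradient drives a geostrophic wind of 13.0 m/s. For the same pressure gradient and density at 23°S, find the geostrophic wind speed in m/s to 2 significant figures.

With the same pressure gradient and density, V_g ∝ 1/f ∝ 1/sin φ.
V₂ = V₁ · sin φ₁ / sin φ₂ = 13.0 × sin 71° / sin 23°
V₂ = 13.0 × 0.9455/0.3907 = 31 m/s

31 m/s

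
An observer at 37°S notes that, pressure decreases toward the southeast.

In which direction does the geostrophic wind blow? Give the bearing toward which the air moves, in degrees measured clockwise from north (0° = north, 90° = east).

045°

The pressure-gradient force points toward the southeast (bearing 135°).
Geostrophic balance: in the Southern Hemisphere the Coriolis force deflects motion to the left, so the geostrophic wind blows 90° to the left of the pressure-gradient force (low pressure on the right).
Rotating 135° by 90° counterclockwise gives 045° — the wind blows toward the northeast.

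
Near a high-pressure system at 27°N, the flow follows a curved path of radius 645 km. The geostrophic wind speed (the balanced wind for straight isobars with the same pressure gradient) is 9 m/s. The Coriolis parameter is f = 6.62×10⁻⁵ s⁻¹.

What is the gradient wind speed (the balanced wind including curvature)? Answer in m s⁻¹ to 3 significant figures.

Around a high, pressure-gradient force acts outward with centrifugal, so Coriolis balances both:
fV = (1/ρ)|∂P/∂n| + V²/R  →  V² − fR·V + fR·V_g = 0
With fR = 6.62×10⁻⁵ × 645×10³ m = 42.7 m/s:
V = [fR − √((fR)² − 4 fR V_g)]/2 = [42.7 − √(42.7² − 4×42.7×9)]/2 = 12.9 m/s
Supergeostrophic (V > V_g = 9 m/s), as expected around a high.

12.9 m s⁻¹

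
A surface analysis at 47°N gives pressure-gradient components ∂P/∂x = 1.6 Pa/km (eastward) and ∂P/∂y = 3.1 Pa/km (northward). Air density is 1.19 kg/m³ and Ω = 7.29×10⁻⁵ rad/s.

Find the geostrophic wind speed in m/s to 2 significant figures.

Coriolis parameter at 47°N:
f = 2Ω sin φ = 2 × 7.29×10⁻⁵ × sin 47° = 1.07×10⁻⁴ s⁻¹
Component geostrophic relations (x east, y north):
u_g = −(1/(fρ)) ∂P/∂y,  v_g = (1/(fρ)) ∂P/∂x
u_g = −(3.1×10⁻³)/(1.07×10⁻⁴ × 1.19) = −24.4 m/s;  v_g = (1.6×10⁻³)/(1.07×10⁻⁴ × 1.19) = 12.6 m/s
|V_g| = √(u_g² + v_g²) = 27.5 m/s

27 m/s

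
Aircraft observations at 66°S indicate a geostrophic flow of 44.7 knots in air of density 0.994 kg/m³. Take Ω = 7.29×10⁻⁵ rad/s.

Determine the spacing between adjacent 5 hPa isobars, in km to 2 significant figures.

160 km

Coriolis parameter at 66°S:
f = 2Ω sin φ = 2 × 7.29×10⁻⁵ × sin 66° = 1.33×10⁻⁴ s⁻¹
Wind speed in SI: 44.7 knots = 23.0 m/s
Geostrophic balance rearranged: |∂P/∂n| = f ρ V_g
|∂P/∂n| = 1.33×10⁻⁴ × 0.994 × 23.0 = 3.04×10⁻³ Pa/m
Isobar spacing: Δn = ΔP/|∂P/∂n| = 500 Pa / 3.04×10⁻³ Pa/m = 164229 m ≈ 160 km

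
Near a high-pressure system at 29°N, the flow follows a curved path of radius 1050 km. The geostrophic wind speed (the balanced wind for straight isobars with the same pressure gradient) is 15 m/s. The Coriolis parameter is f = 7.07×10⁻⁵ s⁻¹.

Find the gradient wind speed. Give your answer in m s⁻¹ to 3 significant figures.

Around a high, pressure-gradient force acts outward with centrifugal, so Coriolis balances both:
fV = (1/ρ)|∂P/∂n| + V²/R  →  V² − fR·V + fR·V_g = 0
With fR = 7.07×10⁻⁵ × 1050×10³ m = 74.2 m/s:
V = [fR − √((fR)² − 4 fR V_g)]/2 = [74.2 − √(74.2² − 4×74.2×15)]/2 = 20.9 m/s
Supergeostrophic (V > V_g = 15 m/s), as expected around a high.

20.9 m s⁻¹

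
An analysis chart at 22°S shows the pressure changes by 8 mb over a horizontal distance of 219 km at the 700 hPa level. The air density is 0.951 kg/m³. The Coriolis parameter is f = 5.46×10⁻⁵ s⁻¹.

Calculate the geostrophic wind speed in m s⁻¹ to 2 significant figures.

Pressure gradient: |∂P/∂n| = 800 Pa / 219000 m = 3.65×10⁻³ Pa/m
Geostrophic balance (pressure-gradient force = Coriolis force):
V_g = (1/(fρ)) |∂P/∂n| = 3.65×10⁻³ / (5.46×10⁻⁵ × 0.951) = 70.4 m/s

70 m s⁻¹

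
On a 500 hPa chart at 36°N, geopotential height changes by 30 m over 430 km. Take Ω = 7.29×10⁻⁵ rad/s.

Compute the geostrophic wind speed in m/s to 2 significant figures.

8.0 m/s

Coriolis parameter at 36°N:
f = 2Ω sin φ = 2 × 7.29×10⁻⁵ × sin 36° = 8.57×10⁻⁵ s⁻¹
Height gradient: |∂Z/∂n| = 30 m / 430000 m = 6.98×10⁻⁵
On a pressure surface, geostrophic balance gives V_g = (g/f)|∂Z/∂n|:
V_g = 9.81 × 6.98×10⁻⁵ / 8.57×10⁻⁵ = 7.99 m/s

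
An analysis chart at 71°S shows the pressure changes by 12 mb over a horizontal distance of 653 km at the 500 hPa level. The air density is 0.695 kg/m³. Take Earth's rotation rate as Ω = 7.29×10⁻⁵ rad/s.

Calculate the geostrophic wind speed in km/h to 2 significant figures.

Coriolis parameter at 71°S:
f = 2Ω sin φ = 2 × 7.29×10⁻⁵ × sin 71° = 1.38×10⁻⁴ s⁻¹
Pressure gradient: |∂P/∂n| = 1200 Pa / 653000 m = 1.84×10⁻³ Pa/m
Geostrophic balance (pressure-gradient force = Coriolis force):
V_g = (1/(fρ)) |∂P/∂n| = 1.84×10⁻³ / (1.38×10⁻⁴ × 0.695) = 19.2 m/s
Converting: 19.2 m/s × 3.6 = 69 km/h

69 km/h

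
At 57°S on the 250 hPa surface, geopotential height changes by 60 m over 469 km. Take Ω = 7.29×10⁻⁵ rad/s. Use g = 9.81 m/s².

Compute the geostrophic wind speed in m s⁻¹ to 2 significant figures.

10 m s⁻¹

Coriolis parameter at 57°S:
f = 2Ω sin φ = 2 × 7.29×10⁻⁵ × sin 57° = 1.22×10⁻⁴ s⁻¹
Height gradient: |∂Z/∂n| = 60 m / 469000 m = 1.28×10⁻⁴
On a pressure surface, geostrophic balance gives V_g = (g/f)|∂Z/∂n|:
V_g = 9.81 × 1.28×10⁻⁴ / 1.22×10⁻⁴ = 10.3 m/s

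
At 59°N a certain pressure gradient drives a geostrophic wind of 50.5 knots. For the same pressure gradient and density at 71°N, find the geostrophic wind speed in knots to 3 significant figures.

With the same pressure gradient and density, V_g ∝ 1/f ∝ 1/sin φ.
V₂ = V₁ · sin φ₁ / sin φ₂ = 50.5 × sin 59° / sin 71°
V₂ = 50.5 × 0.8572/0.9455 = 45.8 knots

45.8 knots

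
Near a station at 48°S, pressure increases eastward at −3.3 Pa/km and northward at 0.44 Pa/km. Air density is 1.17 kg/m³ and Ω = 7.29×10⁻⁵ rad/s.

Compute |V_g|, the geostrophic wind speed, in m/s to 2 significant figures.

Coriolis parameter at 48°S:
f = 2Ω sin φ = 2 × 7.29×10⁻⁵ × sin 48° = 1.08×10⁻⁴ s⁻¹
In the Southern Hemisphere f is negative: f = −1.08×10⁻⁴ s⁻¹.
Component geostrophic relations (x east, y north):
u_g = −(1/(fρ)) ∂P/∂y,  v_g = (1/(fρ)) ∂P/∂x
u_g = −(0.44×10⁻³)/(−1.08×10⁻⁴ × 1.17) = 3.47 m/s;  v_g = (−3.3×10⁻³)/(−1.08×10⁻⁴ × 1.17) = 26.0 m/s
|V_g| = √(u_g² + v_g²) = 26.3 m/s

26 m/s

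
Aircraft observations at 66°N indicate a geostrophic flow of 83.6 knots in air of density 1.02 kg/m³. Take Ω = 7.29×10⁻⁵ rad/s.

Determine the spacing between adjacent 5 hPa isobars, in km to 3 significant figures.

85.6 km

Coriolis parameter at 66°N:
f = 2Ω sin φ = 2 × 7.29×10⁻⁵ × sin 66° = 1.33×10⁻⁴ s⁻¹
Wind speed in SI: 83.6 knots = 43.0 m/s
Geostrophic balance rearranged: |∂P/∂n| = f ρ V_g
|∂P/∂n| = 1.33×10⁻⁴ × 1.02 × 43.0 = 5.84×10⁻³ Pa/m
Isobar spacing: Δn = ΔP/|∂P/∂n| = 500 Pa / 5.84×10⁻³ Pa/m = 85573 m ≈ 85.6 km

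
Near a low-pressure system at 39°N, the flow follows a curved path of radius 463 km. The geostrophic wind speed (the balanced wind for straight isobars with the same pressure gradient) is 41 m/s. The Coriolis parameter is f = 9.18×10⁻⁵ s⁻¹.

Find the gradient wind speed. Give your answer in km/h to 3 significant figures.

Around a low, centrifugal force acts outward with Coriolis, so pressure-gradient force balances both:
(1/ρ)|∂P/∂n| = fV + V²/R  →  V² + fR·V − fR·V_g = 0
With fR = 9.18×10⁻⁵ × 463×10³ m = 42.5 m/s:
V = [−fR + √((fR)² + 4 fR V_g)]/2 = [−42.5 + √(42.5² + 4×42.5×41)]/2 = 25.6 m/s
Subgeostrophic (V < V_g = 41 m/s), as expected around a low.
Converting: 25.6 m/s × 3.6 = 92.1 km/h

92.1 km/h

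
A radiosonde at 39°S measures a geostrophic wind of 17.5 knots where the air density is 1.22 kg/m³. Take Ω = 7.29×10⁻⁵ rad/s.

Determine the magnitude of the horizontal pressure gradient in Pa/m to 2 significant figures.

Coriolis parameter at 39°S:
f = 2Ω sin φ = 2 × 7.29×10⁻⁵ × sin 39° = 9.18×10⁻⁵ s⁻¹
Wind speed in SI: 17.5 knots = 9.00 m/s
Geostrophic balance rearranged: |∂P/∂n| = f ρ V_g
|∂P/∂n| = 9.18×10⁻⁵ × 1.22 × 9.00 = 1.01×10⁻³ Pa/m

1.0×10⁻³ Pa/m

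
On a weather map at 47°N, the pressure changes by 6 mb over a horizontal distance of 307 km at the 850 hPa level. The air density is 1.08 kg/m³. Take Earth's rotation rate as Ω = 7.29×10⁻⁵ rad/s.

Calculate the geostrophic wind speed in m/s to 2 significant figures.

17 m/s

Coriolis parameter at 47°N:
f = 2Ω sin φ = 2 × 7.29×10⁻⁵ × sin 47° = 1.07×10⁻⁴ s⁻¹
Pressure gradient: |∂P/∂n| = 600 Pa / 307000 m = 1.95×10⁻³ Pa/m
Geostrophic balance (pressure-gradient force = Coriolis force):
V_g = (1/(fρ)) |∂P/∂n| = 1.95×10⁻³ / (1.07×10⁻⁴ × 1.08) = 17.0 m/s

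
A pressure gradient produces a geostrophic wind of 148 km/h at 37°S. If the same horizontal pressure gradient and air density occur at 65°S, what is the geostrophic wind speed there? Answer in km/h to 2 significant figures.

98 km/h

With the same pressure gradient and density, V_g ∝ 1/f ∝ 1/sin φ.
V₂ = V₁ · sin φ₁ / sin φ₂ = 148 × sin 37° / sin 65°
V₂ = 148 × 0.6018/0.9063 = 98 km/h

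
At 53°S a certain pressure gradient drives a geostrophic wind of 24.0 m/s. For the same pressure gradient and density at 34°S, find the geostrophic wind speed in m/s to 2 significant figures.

With the same pressure gradient and density, V_g ∝ 1/f ∝ 1/sin φ.
V₂ = V₁ · sin φ₁ / sin φ₂ = 24.0 × sin 53° / sin 34°
V₂ = 24.0 × 0.7986/0.5592 = 34 m/s

34 m/s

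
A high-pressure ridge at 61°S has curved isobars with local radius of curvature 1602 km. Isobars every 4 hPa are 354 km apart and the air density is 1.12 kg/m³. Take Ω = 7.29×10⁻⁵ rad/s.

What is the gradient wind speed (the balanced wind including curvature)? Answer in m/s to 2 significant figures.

8.2 m/s

Coriolis parameter at 61°S:
f = 2Ω sin φ = 2 × 7.29×10⁻⁵ × sin 61° = 1.28×10⁻⁴ s⁻¹
Pressure gradient: |∂P/∂n| = 400 Pa / 354000 m = 1.13×10⁻³ Pa/m
Geostrophic speed: V_g = |∂P/∂n|/(fρ) = 1.13×10⁻³/(1.28×10⁻⁴ × 1.12) = 7.91 m/s
Around a high, pressure-gradient force acts outward with centrifugal, so Coriolis balances both:
fV = (1/ρ)|∂P/∂n| + V²/R  →  V² − fR·V + fR·V_g = 0
With fR = 1.28×10⁻⁴ × 1602×10³ m = 204 m/s:
V = [fR − √((fR)² − 4 fR V_g)]/2 = [204 − √(204² − 4×204×7.91)]/2 = 8.24 m/s
Supergeostrophic (V > V_g = 7.91 m/s), as expected around a high.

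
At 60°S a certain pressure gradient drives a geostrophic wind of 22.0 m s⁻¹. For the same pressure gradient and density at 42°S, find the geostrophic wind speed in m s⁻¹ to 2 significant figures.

With the same pressure gradient and density, V_g ∝ 1/f ∝ 1/sin φ.
V₂ = V₁ · sin φ₁ / sin φ₂ = 22.0 × sin 60° / sin 42°
V₂ = 22.0 × 0.8660/0.6691 = 28 m s⁻¹

28 m s⁻¹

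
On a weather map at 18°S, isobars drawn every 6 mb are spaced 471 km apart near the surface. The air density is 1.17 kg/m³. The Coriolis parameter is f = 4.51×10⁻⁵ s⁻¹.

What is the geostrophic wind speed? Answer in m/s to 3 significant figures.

Pressure gradient: |∂P/∂n| = 600 Pa / 471000 m = 1.27×10⁻³ Pa/m
Geostrophic balance (pressure-gradient force = Coriolis force):
V_g = (1/(fρ)) |∂P/∂n| = 1.27×10⁻³ / (4.51×10⁻⁵ × 1.17) = 24.1 m/s

24.1 m/s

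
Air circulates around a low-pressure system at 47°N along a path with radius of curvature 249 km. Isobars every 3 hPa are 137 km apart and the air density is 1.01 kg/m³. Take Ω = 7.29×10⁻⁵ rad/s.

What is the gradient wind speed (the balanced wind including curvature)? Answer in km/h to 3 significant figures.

48.5 km/h

Coriolis parameter at 47°N:
f = 2Ω sin φ = 2 × 7.29×10⁻⁵ × sin 47° = 1.07×10⁻⁴ s⁻¹
Pressure gradient: |∂P/∂n| = 300 Pa / 137000 m = 2.19×10⁻³ Pa/m
Geostrophic speed: V_g = |∂P/∂n|/(fρ) = 2.19×10⁻³/(1.07×10⁻⁴ × 1.01) = 20.3 m/s
Around a low, centrifugal force acts outward with Coriolis, so pressure-gradient force balances both:
(1/ρ)|∂P/∂n| = fV + V²/R  →  V² + fR·V − fR·V_g = 0
With fR = 1.07×10⁻⁴ × 249×10³ m = 26.6 m/s:
V = [−fR + √((fR)² + 4 fR V_g)]/2 = [−26.6 + √(26.6² + 4×26.6×20.3)]/2 = 13.5 m/s
Subgeostrophic (V < V_g = 20.3 m/s), as expected around a low.
Converting: 13.5 m/s × 3.6 = 48.5 km/h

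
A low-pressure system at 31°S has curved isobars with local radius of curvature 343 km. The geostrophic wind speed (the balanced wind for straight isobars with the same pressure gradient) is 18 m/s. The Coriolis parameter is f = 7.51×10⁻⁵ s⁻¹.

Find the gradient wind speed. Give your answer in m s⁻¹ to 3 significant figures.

Around a low, centrifugal force acts outward with Coriolis, so pressure-gradient force balances both:
(1/ρ)|∂P/∂n| = fV + V²/R  →  V² + fR·V − fR·V_g = 0
With fR = 7.51×10⁻⁵ × 343×10³ m = 25.8 m/s:
V = [−fR + √((fR)² + 4 fR V_g)]/2 = [−25.8 + √(25.8² + 4×25.8×18)]/2 = 12.2 m/s
Subgeostrophic (V < V_g = 18 m/s), as expected around a low.

12.2 m s⁻¹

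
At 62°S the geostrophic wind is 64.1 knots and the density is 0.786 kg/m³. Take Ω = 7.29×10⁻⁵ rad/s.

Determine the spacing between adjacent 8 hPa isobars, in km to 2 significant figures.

240 km

Coriolis parameter at 62°S:
f = 2Ω sin φ = 2 × 7.29×10⁻⁵ × sin 62° = 1.29×10⁻⁴ s⁻¹
Wind speed in SI: 64.1 knots = 33.0 m/s
Geostrophic balance rearranged: |∂P/∂n| = f ρ V_g
|∂P/∂n| = 1.29×10⁻⁴ × 0.786 × 33.0 = 3.34×10⁻³ Pa/m
Isobar spacing: Δn = ΔP/|∂P/∂n| = 800 Pa / 3.34×10⁻³ Pa/m = 239761 m ≈ 240 km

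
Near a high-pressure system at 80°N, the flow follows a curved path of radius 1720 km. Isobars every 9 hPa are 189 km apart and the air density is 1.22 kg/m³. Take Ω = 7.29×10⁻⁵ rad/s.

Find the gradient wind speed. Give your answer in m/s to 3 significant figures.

31.1 m/s

Coriolis parameter at 80°N:
f = 2Ω sin φ = 2 × 7.29×10⁻⁵ × sin 80° = 1.44×10⁻⁴ s⁻¹
Pressure gradient: |∂P/∂n| = 900 Pa / 189000 m = 4.76×10⁻³ Pa/m
Geostrophic speed: V_g = |∂P/∂n|/(fρ) = 4.76×10⁻³/(1.44×10⁻⁴ × 1.22) = 27.2 m/s
Around a high, pressure-gradient force acts outward with centrifugal, so Coriolis balances both:
fV = (1/ρ)|∂P/∂n| + V²/R  →  V² − fR·V + fR·V_g = 0
With fR = 1.44×10⁻⁴ × 1720×10³ m = 247 m/s:
V = [fR − √((fR)² − 4 fR V_g)]/2 = [247 − √(247² − 4×247×27.2)]/2 = 31.1 m/s
Supergeostrophic (V > V_g = 27.2 m/s), as expected around a high.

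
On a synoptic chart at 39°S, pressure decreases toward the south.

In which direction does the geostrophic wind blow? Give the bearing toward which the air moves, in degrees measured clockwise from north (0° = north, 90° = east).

090°

The pressure-gradient force points toward the south (bearing 180°).
Geostrophic balance: in the Southern Hemisphere the Coriolis force deflects motion to the left, so the geostrophic wind blows 90° to the left of the pressure-gradient force (low pressure on the right).
Rotating 180° by 90° counterclockwise gives 090° — the wind blows toward the east.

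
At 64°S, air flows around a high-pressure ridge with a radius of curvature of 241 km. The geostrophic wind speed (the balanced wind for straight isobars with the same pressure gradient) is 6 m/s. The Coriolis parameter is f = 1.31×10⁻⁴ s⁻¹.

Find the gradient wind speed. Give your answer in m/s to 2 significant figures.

Around a high, pressure-gradient force acts outward with centrifugal, so Coriolis balances both:
fV = (1/ρ)|∂P/∂n| + V²/R  →  V² − fR·V + fR·V_g = 0
With fR = 1.31×10⁻⁴ × 241×10³ m = 31.6 m/s:
V = [fR − √((fR)² − 4 fR V_g)]/2 = [31.6 − √(31.6² − 4×31.6×6)]/2 = 8.06 m/s
Supergeostrophic (V > V_g = 6 m/s), as expected around a high.

8.1 m/s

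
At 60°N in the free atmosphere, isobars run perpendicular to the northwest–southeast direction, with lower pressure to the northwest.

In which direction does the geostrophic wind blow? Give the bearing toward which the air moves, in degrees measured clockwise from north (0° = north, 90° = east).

The pressure-gradient force points toward the northwest (bearing 315°).
Geostrophic balance: in the Northern Hemisphere the Coriolis force deflects motion to the right, so the geostrophic wind blows 90° to the right of the pressure-gradient force (low pressure on the left).
Rotating 315° by 90° clockwise gives 045° — the wind blows toward the northeast.

045°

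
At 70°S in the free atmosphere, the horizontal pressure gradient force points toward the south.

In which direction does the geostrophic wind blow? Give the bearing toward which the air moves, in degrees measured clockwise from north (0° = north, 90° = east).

090°

The pressure-gradient force points toward the south (bearing 180°).
Geostrophic balance: in the Southern Hemisphere the Coriolis force deflects motion to the left, so the geostrophic wind blows 90° to the left of the pressure-gradient force (low pressure on the right).
Rotating 180° by 90° counterclockwise gives 090° — the wind blows toward the east.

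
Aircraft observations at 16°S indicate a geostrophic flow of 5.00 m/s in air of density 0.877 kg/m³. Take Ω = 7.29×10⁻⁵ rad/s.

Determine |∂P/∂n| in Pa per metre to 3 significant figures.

1.76×10⁻⁴ Pa/m

Coriolis parameter at 16°S:
f = 2Ω sin φ = 2 × 7.29×10⁻⁵ × sin 16° = 4.02×10⁻⁵ s⁻¹
Geostrophic balance rearranged: |∂P/∂n| = f ρ V_g
|∂P/∂n| = 4.02×10⁻⁵ × 0.877 × 5.00 = 1.76×10⁻⁴ Pa/m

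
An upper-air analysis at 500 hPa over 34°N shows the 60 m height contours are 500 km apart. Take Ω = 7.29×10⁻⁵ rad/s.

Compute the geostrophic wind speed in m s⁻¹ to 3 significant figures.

Coriolis parameter at 34°N:
f = 2Ω sin φ = 2 × 7.29×10⁻⁵ × sin 34° = 8.15×10⁻⁵ s⁻¹
Height gradient: |∂Z/∂n| = 60 m / 500000 m = 1.20×10⁻⁴
On a pressure surface, geostrophic balance gives V_g = (g/f)|∂Z/∂n|:
V_g = 9.81 × 1.20×10⁻⁴ / 8.15×10⁻⁵ = 14.4 m/s

14.4 m s⁻¹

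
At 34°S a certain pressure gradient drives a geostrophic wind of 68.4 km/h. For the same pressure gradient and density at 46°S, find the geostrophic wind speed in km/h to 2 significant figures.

53 km/h

With the same pressure gradient and density, V_g ∝ 1/f ∝ 1/sin φ.
V₂ = V₁ · sin φ₁ / sin φ₂ = 68.4 × sin 34° / sin 46°
V₂ = 68.4 × 0.5592/0.7193 = 53 km/h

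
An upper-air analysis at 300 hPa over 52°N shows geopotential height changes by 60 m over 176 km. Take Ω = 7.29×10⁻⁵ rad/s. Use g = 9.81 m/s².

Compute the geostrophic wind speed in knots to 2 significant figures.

Coriolis parameter at 52°N:
f = 2Ω sin φ = 2 × 7.29×10⁻⁵ × sin 52° = 1.15×10⁻⁴ s⁻¹
Height gradient: |∂Z/∂n| = 60 m / 176000 m = 3.41×10⁻⁴
On a pressure surface, geostrophic balance gives V_g = (g/f)|∂Z/∂n|:
V_g = 9.81 × 3.41×10⁻⁴ / 1.15×10⁻⁴ = 29.1 m/s
Converting: 29.1 m/s × 1.944 = 57 knots

57 knots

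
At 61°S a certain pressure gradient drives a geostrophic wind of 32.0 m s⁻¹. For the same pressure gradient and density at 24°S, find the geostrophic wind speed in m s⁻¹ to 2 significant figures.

69 m s⁻¹

With the same pressure gradient and density, V_g ∝ 1/f ∝ 1/sin φ.
V₂ = V₁ · sin φ₁ / sin φ₂ = 32.0 × sin 61° / sin 24°
V₂ = 32.0 × 0.8746/0.4067 = 69 m s⁻¹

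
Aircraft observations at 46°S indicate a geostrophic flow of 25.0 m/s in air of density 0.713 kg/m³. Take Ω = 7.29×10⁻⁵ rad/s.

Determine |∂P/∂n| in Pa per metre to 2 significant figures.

1.9×10⁻³ Pa/m

Coriolis parameter at 46°S:
f = 2Ω sin φ = 2 × 7.29×10⁻⁵ × sin 46° = 1.05×10⁻⁴ s⁻¹
Geostrophic balance rearranged: |∂P/∂n| = f ρ V_g
|∂P/∂n| = 1.05×10⁻⁴ × 0.713 × 25.0 = 1.87×10⁻³ Pa/m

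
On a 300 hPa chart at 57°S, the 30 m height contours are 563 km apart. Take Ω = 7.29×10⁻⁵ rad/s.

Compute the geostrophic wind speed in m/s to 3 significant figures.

Coriolis parameter at 57°S:
f = 2Ω sin φ = 2 × 7.29×10⁻⁵ × sin 57° = 1.22×10⁻⁴ s⁻¹
Height gradient: |∂Z/∂n| = 30 m / 563000 m = 5.33×10⁻⁵
On a pressure surface, geostrophic balance gives V_g = (g/f)|∂Z/∂n|:
V_g = 9.81 × 5.33×10⁻⁵ / 1.22×10⁻⁴ = 4.27 m/s

4.27 m/s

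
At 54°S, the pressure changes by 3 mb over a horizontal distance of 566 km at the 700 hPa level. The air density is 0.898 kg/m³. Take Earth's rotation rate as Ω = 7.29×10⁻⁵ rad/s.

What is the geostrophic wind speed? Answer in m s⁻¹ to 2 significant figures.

5.0 m s⁻¹

Coriolis parameter at 54°S:
f = 2Ω sin φ = 2 × 7.29×10⁻⁵ × sin 54° = 1.18×10⁻⁴ s⁻¹
Pressure gradient: |∂P/∂n| = 300 Pa / 566000 m = 5.30×10⁻⁴ Pa/m
Geostrophic balance (pressure-gradient force = Coriolis force):
V_g = (1/(fρ)) |∂P/∂n| = 5.30×10⁻⁴ / (1.18×10⁻⁴ × 0.898) = 5.00 m/s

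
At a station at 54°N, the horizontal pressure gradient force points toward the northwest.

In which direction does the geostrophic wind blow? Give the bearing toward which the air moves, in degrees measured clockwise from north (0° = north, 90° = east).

The pressure-gradient force points toward the northwest (bearing 315°).
Geostrophic balance: in the Northern Hemisphere the Coriolis force deflects motion to the right, so the geostrophic wind blows 90° to the right of the pressure-gradient force (low pressure on the left).
Rotating 315° by 90° clockwise gives 045° — the wind blows toward the northeast.

045°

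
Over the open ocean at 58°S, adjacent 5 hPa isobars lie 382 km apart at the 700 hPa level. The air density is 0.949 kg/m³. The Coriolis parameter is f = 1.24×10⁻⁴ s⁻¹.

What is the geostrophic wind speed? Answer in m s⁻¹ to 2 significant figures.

11 m s⁻¹

Pressure gradient: |∂P/∂n| = 500 Pa / 382000 m = 1.31×10⁻³ Pa/m
Geostrophic balance (pressure-gradient force = Coriolis force):
V_g = (1/(fρ)) |∂P/∂n| = 1.31×10⁻³ / (1.24×10⁻⁴ × 0.949) = 11.1 m/s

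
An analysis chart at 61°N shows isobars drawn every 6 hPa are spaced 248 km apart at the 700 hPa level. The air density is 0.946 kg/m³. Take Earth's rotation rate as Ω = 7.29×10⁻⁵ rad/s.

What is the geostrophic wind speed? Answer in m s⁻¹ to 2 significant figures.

20 m s⁻¹

Coriolis parameter at 61°N:
f = 2Ω sin φ = 2 × 7.29×10⁻⁵ × sin 61° = 1.28×10⁻⁴ s⁻¹
Pressure gradient: |∂P/∂n| = 600 Pa / 248000 m = 2.42×10⁻³ Pa/m
Geostrophic balance (pressure-gradient force = Coriolis force):
V_g = (1/(fρ)) |∂P/∂n| = 2.42×10⁻³ / (1.28×10⁻⁴ × 0.946) = 20.1 m/s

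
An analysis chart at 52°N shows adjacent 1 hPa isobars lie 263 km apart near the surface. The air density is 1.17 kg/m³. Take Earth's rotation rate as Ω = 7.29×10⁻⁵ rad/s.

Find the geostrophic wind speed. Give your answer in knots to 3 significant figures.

Coriolis parameter at 52°N:
f = 2Ω sin φ = 2 × 7.29×10⁻⁵ × sin 52° = 1.15×10⁻⁴ s⁻¹
Pressure gradient: |∂P/∂n| = 100 Pa / 263000 m = 3.80×10⁻⁴ Pa/m
Geostrophic balance (pressure-gradient force = Coriolis force):
V_g = (1/(fρ)) |∂P/∂n| = 3.80×10⁻⁴ / (1.15×10⁻⁴ × 1.17) = 2.83 m/s
Converting: 2.83 m/s × 1.944 = 5.50 knots

5.50 knots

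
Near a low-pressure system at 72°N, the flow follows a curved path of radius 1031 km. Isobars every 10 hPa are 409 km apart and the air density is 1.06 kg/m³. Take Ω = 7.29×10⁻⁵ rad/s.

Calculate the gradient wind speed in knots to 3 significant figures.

Coriolis parameter at 72°N:
f = 2Ω sin φ = 2 × 7.29×10⁻⁵ × sin 72° = 1.39×10⁻⁴ s⁻¹
Pressure gradient: |∂P/∂n| = 1000 Pa / 409000 m = 2.44×10⁻³ Pa/m
Geostrophic speed: V_g = |∂P/∂n|/(fρ) = 2.44×10⁻³/(1.39×10⁻⁴ × 1.06) = 16.6 m/s
Around a low, centrifugal force acts outward with Coriolis, so pressure-gradient force balances both:
(1/ρ)|∂P/∂n| = fV + V²/R  →  V² + fR·V − fR·V_g = 0
With fR = 1.39×10⁻⁴ × 1031×10³ m = 143 m/s:
V = [−fR + √((fR)² + 4 fR V_g)]/2 = [−143 + √(143² + 4×143×16.6)]/2 = 15.1 m/s
Subgeostrophic (V < V_g = 16.6 m/s), as expected around a low.
Converting: 15.1 m/s × 1.944 = 29.3 knots

29.3 knots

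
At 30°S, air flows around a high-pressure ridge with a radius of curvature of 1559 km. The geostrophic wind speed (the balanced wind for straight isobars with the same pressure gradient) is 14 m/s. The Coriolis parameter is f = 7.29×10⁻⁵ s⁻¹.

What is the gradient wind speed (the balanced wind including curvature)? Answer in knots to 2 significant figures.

Around a high, pressure-gradient force acts outward with centrifugal, so Coriolis balances both:
fV = (1/ρ)|∂P/∂n| + V²/R  →  V² − fR·V + fR·V_g = 0
With fR = 7.29×10⁻⁵ × 1559×10³ m = 114 m/s:
V = [fR − √((fR)² − 4 fR V_g)]/2 = [114 − √(114² − 4×114×14)]/2 = 16.4 m/s
Supergeostrophic (V > V_g = 14 m/s), as expected around a high.
Converting: 16.4 m/s × 1.944 = 32 knots

32 knots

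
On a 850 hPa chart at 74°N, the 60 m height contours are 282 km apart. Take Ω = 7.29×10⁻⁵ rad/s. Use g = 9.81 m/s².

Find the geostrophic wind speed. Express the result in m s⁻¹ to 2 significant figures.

15 m s⁻¹

Coriolis parameter at 74°N:
f = 2Ω sin φ = 2 × 7.29×10⁻⁵ × sin 74° = 1.40×10⁻⁴ s⁻¹
Height gradient: |∂Z/∂n| = 60 m / 282000 m = 2.13×10⁻⁴
On a pressure surface, geostrophic balance gives V_g = (g/f)|∂Z/∂n|:
V_g = 9.81 × 2.13×10⁻⁴ / 1.40×10⁻⁴ = 14.9 m/s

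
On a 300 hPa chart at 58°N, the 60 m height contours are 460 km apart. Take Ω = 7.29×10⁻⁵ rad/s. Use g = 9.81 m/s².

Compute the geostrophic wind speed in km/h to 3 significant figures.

37.3 km/h

Coriolis parameter at 58°N:
f = 2Ω sin φ = 2 × 7.29×10⁻⁵ × sin 58° = 1.24×10⁻⁴ s⁻¹
Height gradient: |∂Z/∂n| = 60 m / 460000 m = 1.30×10⁻⁴
On a pressure surface, geostrophic balance gives V_g = (g/f)|∂Z/∂n|:
V_g = 9.81 × 1.30×10⁻⁴ / 1.24×10⁻⁴ = 10.3 m/s
Converting: 10.3 m/s × 3.6 = 37.3 km/h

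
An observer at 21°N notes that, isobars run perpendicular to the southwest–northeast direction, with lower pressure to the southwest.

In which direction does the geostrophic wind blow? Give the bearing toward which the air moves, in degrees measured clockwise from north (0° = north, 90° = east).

315°

The pressure-gradient force points toward the southwest (bearing 225°).
Geostrophic balance: in the Northern Hemisphere the Coriolis force deflects motion to the right, so the geostrophic wind blows 90° to the right of the pressure-gradient force (low pressure on the left).
Rotating 225° by 90° clockwise gives 315° — the wind blows toward the northwest.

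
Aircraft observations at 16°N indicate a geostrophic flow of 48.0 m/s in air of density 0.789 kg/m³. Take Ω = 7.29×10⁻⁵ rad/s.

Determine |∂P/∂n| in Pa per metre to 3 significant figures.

1.52×10⁻³ Pa/m

Coriolis parameter at 16°N:
f = 2Ω sin φ = 2 × 7.29×10⁻⁵ × sin 16° = 4.02×10⁻⁵ s⁻¹
Geostrophic balance rearranged: |∂P/∂n| = f ρ V_g
|∂P/∂n| = 4.02×10⁻⁵ × 0.789 × 48.0 = 1.52×10⁻³ Pa/m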